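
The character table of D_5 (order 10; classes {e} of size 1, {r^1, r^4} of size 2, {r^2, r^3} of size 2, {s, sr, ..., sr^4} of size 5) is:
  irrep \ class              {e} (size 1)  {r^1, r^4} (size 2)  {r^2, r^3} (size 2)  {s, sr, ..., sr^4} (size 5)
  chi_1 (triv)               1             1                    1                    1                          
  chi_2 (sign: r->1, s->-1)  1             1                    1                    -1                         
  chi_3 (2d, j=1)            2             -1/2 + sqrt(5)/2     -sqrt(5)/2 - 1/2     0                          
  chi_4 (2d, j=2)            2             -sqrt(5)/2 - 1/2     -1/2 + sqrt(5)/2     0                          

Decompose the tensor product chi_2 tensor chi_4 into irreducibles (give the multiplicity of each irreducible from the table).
chi_2 tensor chi_4 = chi_4 (all other irreducibles have multiplicity 0).

Derivation: The character of a tensor product is the pointwise product (chi_2 * chi_4)(C) = chi_2(C) * chi_4(C):
  {e}: (1)*(2), {r^1, r^4}: (1)*(-sqrt(5)/2 - 1/2), {r^2, r^3}: (1)*(-1/2 + sqrt(5)/2), {s, sr, ..., sr^4}: (-1)*(0)
so (chi_2 * chi_4) takes values
  {e} -> 2, {r^1, r^4} -> -sqrt(5)/2 - 1/2, {r^2, r^3} -> -1/2 + sqrt(5)/2, {s, sr, ..., sr^4} -> 0.
Now take the inner product of this character with each irreducible chi from the table, <chi_2*chi_4, chi> = (1/10) sum_C |C| (chi_2*chi_4)(C) conj(chi(C)):
  <chi_2*chi_4, chi_1> = (1/10)[1*(2)*conj(1) + 2*(-sqrt(5)/2 - 1/2)*conj(1) + 2*(-1/2 + sqrt(5)/2)*conj(1) + 5*(0)*conj(1)]
      = (1/10)[(2) + (-sqrt(5) - 1) + (-1 + sqrt(5)) + (0)] = 0/10 = 0
  <chi_2*chi_4, chi_2> = (1/10)[1*(2)*conj(1) + 2*(-sqrt(5)/2 - 1/2)*conj(1) + 2*(-1/2 + sqrt(5)/2)*conj(1) + 5*(0)*conj(-1)]
      = (1/10)[(2) + (-sqrt(5) - 1) + (-1 + sqrt(5)) + (0)] = 0/10 = 0
  <chi_2*chi_4, chi_3> = (1/10)[1*(2)*conj(2) + 2*(-sqrt(5)/2 - 1/2)*conj(-1/2 + sqrt(5)/2) + 2*(-1/2 + sqrt(5)/2)*conj(-sqrt(5)/2 - 1/2) + 5*(0)*conj(0)]
      = (1/10)[(4) + (-2) + (-2) + (0)] = 0/10 = 0
  <chi_2*chi_4, chi_4> = (1/10)[1*(2)*conj(2) + 2*(-sqrt(5)/2 - 1/2)*conj(-sqrt(5)/2 - 1/2) + 2*(-1/2 + sqrt(5)/2)*conj(-1/2 + sqrt(5)/2) + 5*(0)*conj(0)]
      = (1/10)[(4) + (sqrt(5) + 3) + (3 - sqrt(5)) + (0)] = 10/10 = 1
Hence the multiplicities are chi_4: 1. Dimension check: dim(chi_2)*dim(chi_4) = 1*2 = 2 and sum (mult * dim) = 1*2 = 2.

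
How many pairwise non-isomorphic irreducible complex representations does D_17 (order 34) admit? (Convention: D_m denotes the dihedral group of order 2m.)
10

Derivation: The number of irreducible complex representations of a finite group equals its number of conjugacy classes. D_17 has 10 conjugacy classes ((n+3)/2 for n odd), so D_17 (order 34) has exactly 10 irreducible complex representations.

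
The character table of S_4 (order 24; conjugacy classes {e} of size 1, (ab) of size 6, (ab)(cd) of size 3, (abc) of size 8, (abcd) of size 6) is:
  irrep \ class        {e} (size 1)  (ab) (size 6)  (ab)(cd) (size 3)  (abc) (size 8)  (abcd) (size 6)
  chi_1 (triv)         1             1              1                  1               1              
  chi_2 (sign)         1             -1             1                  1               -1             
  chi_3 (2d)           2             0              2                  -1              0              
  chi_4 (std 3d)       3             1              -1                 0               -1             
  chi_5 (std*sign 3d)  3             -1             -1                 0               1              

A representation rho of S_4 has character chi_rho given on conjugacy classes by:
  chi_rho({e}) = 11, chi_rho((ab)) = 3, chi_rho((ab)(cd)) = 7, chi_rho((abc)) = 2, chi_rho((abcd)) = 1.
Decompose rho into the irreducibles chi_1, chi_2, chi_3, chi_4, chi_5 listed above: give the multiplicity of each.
Multiplicities: chi_1: 3, chi_2: 1, chi_3: 2, chi_4: 1, chi_5: 0.

Working: Use <chi_rho, chi> = (1/|G|) sum_C |C| * chi_rho(C) * conj(chi(C)) with |G| = 24 for each irreducible chi in the table:
  <chi_rho, chi_1> = (1/24)[1*(11)*conj(1) + 6*(3)*conj(1) + 3*(7)*conj(1) + 8*(2)*conj(1) + 6*(1)*conj(1)]
      = (1/24)[(11) + (18) + (21) + (16) + (6)] = 72/24 = 3
  <chi_rho, chi_2> = (1/24)[1*(11)*conj(1) + 6*(3)*conj(-1) + 3*(7)*conj(1) + 8*(2)*conj(1) + 6*(1)*conj(-1)]
      = (1/24)[(11) + (-18) + (21) + (16) + (-6)] = 24/24 = 1
  <chi_rho, chi_3> = (1/24)[1*(11)*conj(2) + 6*(3)*conj(0) + 3*(7)*conj(2) + 8*(2)*conj(-1) + 6*(1)*conj(0)]
      = (1/24)[(22) + (0) + (42) + (-16) + (0)] = 48/24 = 2
  <chi_rho, chi_4> = (1/24)[1*(11)*conj(3) + 6*(3)*conj(1) + 3*(7)*conj(-1) + 8*(2)*conj(0) + 6*(1)*conj(-1)]
      = (1/24)[(33) + (18) + (-21) + (0) + (-6)] = 24/24 = 1
  <chi_rho, chi_5> = (1/24)[1*(11)*conj(3) + 6*(3)*conj(-1) + 3*(7)*conj(-1) + 8*(2)*conj(0) + 6*(1)*conj(1)]
      = (1/24)[(33) + (-18) + (-21) + (0) + (6)] = 0/24 = 0
Dimension check: dim(rho) = sum (mult * dim) = 3*1 + 1*1 + 2*2 + 1*3 + 0*3 = 11 = chi_rho(e) = 11.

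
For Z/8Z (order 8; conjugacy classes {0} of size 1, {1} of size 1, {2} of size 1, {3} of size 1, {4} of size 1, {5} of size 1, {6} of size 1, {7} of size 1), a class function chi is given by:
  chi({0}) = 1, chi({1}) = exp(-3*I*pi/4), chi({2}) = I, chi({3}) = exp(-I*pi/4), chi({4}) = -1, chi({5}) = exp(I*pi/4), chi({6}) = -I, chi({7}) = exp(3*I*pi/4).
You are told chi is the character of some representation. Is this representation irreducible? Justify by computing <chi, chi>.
Irreducible: <chi, chi> = 1.

Explanation: <chi, chi> = (1/|G|) sum_C |C| * |chi(C)|^2 = (1/8)[1*|1|^2 + 1*|exp(-3*I*pi/4)|^2 + 1*|I|^2 + 1*|exp(-I*pi/4)|^2 + 1*|-1|^2 + 1*|exp(I*pi/4)|^2 + 1*|-I|^2 + 1*|exp(3*I*pi/4)|^2]
  = (1/8)[(1) + (1) + (1) + (1) + (1) + (1) + (1) + (1)] = 8/8 = 1.
(Exp terms are combined using exp(i*s)*conj(exp(i*t)) = exp(i*(s-t)), and sums of them are collapsed using the identity that for every m > 1 the m distinct m-th roots of unity sum to 0, e.g. 1 + exp(2*I*pi/3) + exp(-2*I*pi/3) = 0.)
A character is irreducible iff <chi, chi> = 1, so this representation is irreducible.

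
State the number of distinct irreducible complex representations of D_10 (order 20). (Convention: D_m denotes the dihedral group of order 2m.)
8

Working: The number of irreducible complex representations of a finite group equals its number of conjugacy classes. D_10 has 8 conjugacy classes (n/2 + 3 for n even), so D_10 (order 20) has exactly 8 irreducible complex representations.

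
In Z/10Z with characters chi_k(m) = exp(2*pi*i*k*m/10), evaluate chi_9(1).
chi_9(1) = zeta_10^9 = exp(-I*pi/5)

Explanation: chi_9(1) = zeta_10^(9*1) = zeta_10^9. Since zeta_10^10 = 1, this equals zeta_10^9 = exp(2*pi*i*9/10) = exp(-I*pi/5).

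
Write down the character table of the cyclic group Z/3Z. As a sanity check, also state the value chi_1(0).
Character table of Z/3Z (irreps indexed chi_0,...,chi_2 with chi_k(m) = zeta_3^(k*m), zeta_3 = exp(2*pi*i/3)):
  irrep \ class  {0} (size 1)  {1} (size 1)    {2} (size 1)  
  chi_0          1             1               1             
  chi_1          1             exp(2*I*pi/3)   exp(-2*I*pi/3)
  chi_2          1             exp(-2*I*pi/3)  exp(2*I*pi/3) 

Spot check: chi_1(0) = zeta_3^(1*0) = zeta_3^0 = 1.

Justification: Z/3Z is abelian, so all 3 irreducible complex representations are 1-dimensional. They are given by chi_k(m) = zeta_3^(k*m) for k = 0,...,2. Row orthogonality: sum_m chi_k(m) conj(chi_l(m)) = 3 * [k = l].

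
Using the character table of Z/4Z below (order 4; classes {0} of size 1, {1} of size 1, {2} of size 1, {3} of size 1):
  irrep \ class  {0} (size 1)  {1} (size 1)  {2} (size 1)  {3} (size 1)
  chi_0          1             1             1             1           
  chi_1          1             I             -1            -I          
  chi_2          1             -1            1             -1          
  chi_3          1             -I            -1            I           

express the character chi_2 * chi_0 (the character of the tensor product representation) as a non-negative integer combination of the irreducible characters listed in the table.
chi_2 tensor chi_0 = chi_2 (all other irreducibles have multiplicity 0).

Justification: The character of a tensor product is the pointwise product (chi_2 * chi_0)(C) = chi_2(C) * chi_0(C):
  {0}: (1)*(1), {1}: (-1)*(1), {2}: (1)*(1), {3}: (-1)*(1)
so (chi_2 * chi_0) takes values
  {0} -> 1, {1} -> -1, {2} -> 1, {3} -> -1.
Now take the inner product of this character with each irreducible chi from the table, <chi_2*chi_0, chi> = (1/4) sum_C |C| (chi_2*chi_0)(C) conj(chi(C)):
  <chi_2*chi_0, chi_0> = (1/4)[1*(1)*conj(1) + 1*(-1)*conj(1) + 1*(1)*conj(1) + 1*(-1)*conj(1)]
      = (1/4)[(1) + (-1) + (1) + (-1)] = 0/4 = 0
  <chi_2*chi_0, chi_1> = (1/4)[1*(1)*conj(1) + 1*(-1)*conj(I) + 1*(1)*conj(-1) + 1*(-1)*conj(-I)]
      = (1/4)[(1) + (I) + (-1) + (-I)] = 0/4 = 0
  <chi_2*chi_0, chi_2> = (1/4)[1*(1)*conj(1) + 1*(-1)*conj(-1) + 1*(1)*conj(1) + 1*(-1)*conj(-1)]
      = (1/4)[(1) + (1) + (1) + (1)] = 4/4 = 1
  <chi_2*chi_0, chi_3> = (1/4)[1*(1)*conj(1) + 1*(-1)*conj(-I) + 1*(1)*conj(-1) + 1*(-1)*conj(I)]
      = (1/4)[(1) + (-I) + (-1) + (I)] = 0/4 = 0
(Exp terms are combined using exp(i*s)*conj(exp(i*t)) = exp(i*(s-t)), and sums of them are collapsed using the identity that for every m > 1 the m distinct m-th roots of unity sum to 0, e.g. 1 + exp(2*I*pi/3) + exp(-2*I*pi/3) = 0.)
Hence the multiplicities are chi_2: 1. Dimension check: dim(chi_2)*dim(chi_0) = 1*1 = 1 and sum (mult * dim) = 1*1 = 1.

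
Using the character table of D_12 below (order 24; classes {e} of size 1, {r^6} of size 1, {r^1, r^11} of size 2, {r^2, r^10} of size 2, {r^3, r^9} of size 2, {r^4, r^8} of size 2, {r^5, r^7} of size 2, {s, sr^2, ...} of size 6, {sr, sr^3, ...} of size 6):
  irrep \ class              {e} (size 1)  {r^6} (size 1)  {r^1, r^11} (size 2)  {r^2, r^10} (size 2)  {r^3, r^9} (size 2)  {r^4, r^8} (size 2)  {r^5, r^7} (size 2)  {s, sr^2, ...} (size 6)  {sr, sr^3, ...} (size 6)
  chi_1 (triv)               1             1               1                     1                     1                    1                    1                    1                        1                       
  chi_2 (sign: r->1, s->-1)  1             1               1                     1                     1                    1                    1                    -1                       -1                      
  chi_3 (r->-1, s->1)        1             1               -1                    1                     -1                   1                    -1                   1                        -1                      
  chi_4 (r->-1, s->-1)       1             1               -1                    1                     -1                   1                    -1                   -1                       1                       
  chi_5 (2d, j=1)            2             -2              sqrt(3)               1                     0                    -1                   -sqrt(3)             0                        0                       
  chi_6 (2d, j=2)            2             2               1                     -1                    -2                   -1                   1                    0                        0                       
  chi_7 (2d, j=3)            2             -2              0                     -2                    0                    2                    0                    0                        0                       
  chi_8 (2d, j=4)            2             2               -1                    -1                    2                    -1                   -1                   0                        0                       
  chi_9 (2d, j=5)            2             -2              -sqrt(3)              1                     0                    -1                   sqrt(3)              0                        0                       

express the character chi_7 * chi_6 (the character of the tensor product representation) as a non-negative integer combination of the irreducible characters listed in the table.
chi_7 tensor chi_6 = chi_5 + chi_9 (all other irreducibles have multiplicity 0).

Derivation: The character of a tensor product is the pointwise product (chi_7 * chi_6)(C) = chi_7(C) * chi_6(C):
  {e}: (2)*(2), {r^6}: (-2)*(2), {r^1, r^11}: (0)*(1), {r^2, r^10}: (-2)*(-1), {r^3, r^9}: (0)*(-2), {r^4, r^8}: (2)*(-1), {r^5, r^7}: (0)*(1), {s, sr^2, ...}: (0)*(0), {sr, sr^3, ...}: (0)*(0)
so (chi_7 * chi_6) takes values
  {e} -> 4, {r^6} -> -4, {r^1, r^11} -> 0, {r^2, r^10} -> 2, {r^3, r^9} -> 0, {r^4, r^8} -> -2, {r^5, r^7} -> 0, {s, sr^2, ...} -> 0, {sr, sr^3, ...} -> 0.
Now take the inner product of this character with each irreducible chi from the table, <chi_7*chi_6, chi> = (1/24) sum_C |C| (chi_7*chi_6)(C) conj(chi(C)):
  <chi_7*chi_6, chi_1> = (1/24)[1*(4)*conj(1) + 1*(-4)*conj(1) + 2*(0)*conj(1) + 2*(2)*conj(1) + 2*(0)*conj(1) + 2*(-2)*conj(1) + 2*(0)*conj(1) + 6*(0)*conj(1) + 6*(0)*conj(1)]
      = (1/24)[(4) + (-4) + (0) + (4) + (0) + (-4) + (0) + (0) + (0)] = 0/24 = 0
  <chi_7*chi_6, chi_2> = (1/24)[1*(4)*conj(1) + 1*(-4)*conj(1) + 2*(0)*conj(1) + 2*(2)*conj(1) + 2*(0)*conj(1) + 2*(-2)*conj(1) + 2*(0)*conj(1) + 6*(0)*conj(-1) + 6*(0)*conj(-1)]
      = (1/24)[(4) + (-4) + (0) + (4) + (0) + (-4) + (0) + (0) + (0)] = 0/24 = 0
  <chi_7*chi_6, chi_3> = (1/24)[1*(4)*conj(1) + 1*(-4)*conj(1) + 2*(0)*conj(-1) + 2*(2)*conj(1) + 2*(0)*conj(-1) + 2*(-2)*conj(1) + 2*(0)*conj(-1) + 6*(0)*conj(1) + 6*(0)*conj(-1)]
      = (1/24)[(4) + (-4) + (0) + (4) + (0) + (-4) + (0) + (0) + (0)] = 0/24 = 0
  <chi_7*chi_6, chi_4> = (1/24)[1*(4)*conj(1) + 1*(-4)*conj(1) + 2*(0)*conj(-1) + 2*(2)*conj(1) + 2*(0)*conj(-1) + 2*(-2)*conj(1) + 2*(0)*conj(-1) + 6*(0)*conj(-1) + 6*(0)*conj(1)]
      = (1/24)[(4) + (-4) + (0) + (4) + (0) + (-4) + (0) + (0) + (0)] = 0/24 = 0
  <chi_7*chi_6, chi_5> = (1/24)[1*(4)*conj(2) + 1*(-4)*conj(-2) + 2*(0)*conj(sqrt(3)) + 2*(2)*conj(1) + 2*(0)*conj(0) + 2*(-2)*conj(-1) + 2*(0)*conj(-sqrt(3)) + 6*(0)*conj(0) + 6*(0)*conj(0)]
      = (1/24)[(8) + (8) + (0) + (4) + (0) + (4) + (0) + (0) + (0)] = 24/24 = 1
  <chi_7*chi_6, chi_6> = (1/24)[1*(4)*conj(2) + 1*(-4)*conj(2) + 2*(0)*conj(1) + 2*(2)*conj(-1) + 2*(0)*conj(-2) + 2*(-2)*conj(-1) + 2*(0)*conj(1) + 6*(0)*conj(0) + 6*(0)*conj(0)]
      = (1/24)[(8) + (-8) + (0) + (-4) + (0) + (4) + (0) + (0) + (0)] = 0/24 = 0
  <chi_7*chi_6, chi_7> = (1/24)[1*(4)*conj(2) + 1*(-4)*conj(-2) + 2*(0)*conj(0) + 2*(2)*conj(-2) + 2*(0)*conj(0) + 2*(-2)*conj(2) + 2*(0)*conj(0) + 6*(0)*conj(0) + 6*(0)*conj(0)]
      = (1/24)[(8) + (8) + (0) + (-8) + (0) + (-8) + (0) + (0) + (0)] = 0/24 = 0
  <chi_7*chi_6, chi_8> = (1/24)[1*(4)*conj(2) + 1*(-4)*conj(2) + 2*(0)*conj(-1) + 2*(2)*conj(-1) + 2*(0)*conj(2) + 2*(-2)*conj(-1) + 2*(0)*conj(-1) + 6*(0)*conj(0) + 6*(0)*conj(0)]
      = (1/24)[(8) + (-8) + (0) + (-4) + (0) + (4) + (0) + (0) + (0)] = 0/24 = 0
  <chi_7*chi_6, chi_9> = (1/24)[1*(4)*conj(2) + 1*(-4)*conj(-2) + 2*(0)*conj(-sqrt(3)) + 2*(2)*conj(1) + 2*(0)*conj(0) + 2*(-2)*conj(-1) + 2*(0)*conj(sqrt(3)) + 6*(0)*conj(0) + 6*(0)*conj(0)]
      = (1/24)[(8) + (8) + (0) + (4) + (0) + (4) + (0) + (0) + (0)] = 24/24 = 1
Hence the multiplicities are chi_5: 1, chi_9: 1. Dimension check: dim(chi_7)*dim(chi_6) = 2*2 = 4 and sum (mult * dim) = 1*2 + 1*2 = 4.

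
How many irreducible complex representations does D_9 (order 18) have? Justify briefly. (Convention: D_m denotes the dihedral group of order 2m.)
6

Proof sketch: The number of irreducible complex representations of a finite group equals its number of conjugacy classes. D_9 has 6 conjugacy classes ((n+3)/2 for n odd), so D_9 (order 18) has exactly 6 irreducible complex representations.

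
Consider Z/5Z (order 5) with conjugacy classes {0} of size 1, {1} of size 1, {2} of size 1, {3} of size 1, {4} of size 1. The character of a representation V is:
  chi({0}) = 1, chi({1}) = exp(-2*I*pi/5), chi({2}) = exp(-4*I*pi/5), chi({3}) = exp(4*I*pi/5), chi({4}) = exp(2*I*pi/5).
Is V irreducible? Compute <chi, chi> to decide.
Irreducible: <chi, chi> = 1.

Details: <chi, chi> = (1/|G|) sum_C |C| * |chi(C)|^2 = (1/5)[1*|1|^2 + 1*|exp(-2*I*pi/5)|^2 + 1*|exp(-4*I*pi/5)|^2 + 1*|exp(4*I*pi/5)|^2 + 1*|exp(2*I*pi/5)|^2]
  = (1/5)[(1) + (1) + (1) + (1) + (1)] = 5/5 = 1.
(Exp terms are combined using exp(i*s)*conj(exp(i*t)) = exp(i*(s-t)), and sums of them are collapsed using the identity that for every m > 1 the m distinct m-th roots of unity sum to 0, e.g. 1 + exp(2*I*pi/3) + exp(-2*I*pi/3) = 0.)
A character is irreducible iff <chi, chi> = 1, so this representation is irreducible.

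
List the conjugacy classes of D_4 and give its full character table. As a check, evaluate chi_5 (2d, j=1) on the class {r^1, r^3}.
Conjugacy classes: {e} of size 1, {r^2} of size 1, {r^1, r^3} of size 2, {s, sr^2, ...} of size 2, {sr, sr^3, ...} of size 2.
Character table:
  irrep \ class              {e} (size 1)  {r^2} (size 1)  {r^1, r^3} (size 2)  {s, sr^2, ...} (size 2)  {sr, sr^3, ...} (size 2)
  chi_1 (triv)               1             1               1                    1                        1                       
  chi_2 (sign: r->1, s->-1)  1             1               1                    -1                       -1                      
  chi_3 (r->-1, s->1)        1             1               -1                   1                        -1                      
  chi_4 (r->-1, s->-1)       1             1               -1                   -1                       1                       
  chi_5 (2d, j=1)            2             -2              0                    0                        0                       

Spot check: chi_5 (2d, j=1) on {r^1, r^3} = 0.

Proof sketch: D_4 has order 2*4 = 8 with 5 conjugacy classes, hence 5 irreducibles. Sum of squared dims 1 + 1 + 1 + 1 + 4 = 8 = |G|. Linear characters come from the abelianisation; the 2-dimensional irreps have character r^k -> 2*cos(2*pi*j*k/4), reflections -> 0.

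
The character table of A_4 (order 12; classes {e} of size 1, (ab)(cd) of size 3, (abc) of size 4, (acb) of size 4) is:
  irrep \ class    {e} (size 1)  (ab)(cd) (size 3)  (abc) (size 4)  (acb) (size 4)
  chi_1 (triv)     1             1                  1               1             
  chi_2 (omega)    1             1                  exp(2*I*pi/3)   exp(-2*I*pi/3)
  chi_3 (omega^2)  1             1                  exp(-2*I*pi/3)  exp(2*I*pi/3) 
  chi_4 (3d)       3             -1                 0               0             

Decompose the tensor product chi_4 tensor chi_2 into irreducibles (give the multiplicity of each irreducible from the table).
chi_4 tensor chi_2 = chi_4 (all other irreducibles have multiplicity 0).

Derivation: The character of a tensor product is the pointwise product (chi_4 * chi_2)(C) = chi_4(C) * chi_2(C):
  {e}: (3)*(1), (ab)(cd): (-1)*(1), (abc): (0)*(exp(2*I*pi/3)), (acb): (0)*(exp(-2*I*pi/3))
so (chi_4 * chi_2) takes values
  {e} -> 3, (ab)(cd) -> -1, (abc) -> 0, (acb) -> 0.
Now take the inner product of this character with each irreducible chi from the table, <chi_4*chi_2, chi> = (1/12) sum_C |C| (chi_4*chi_2)(C) conj(chi(C)):
  <chi_4*chi_2, chi_1> = (1/12)[1*(3)*conj(1) + 3*(-1)*conj(1) + 4*(0)*conj(1) + 4*(0)*conj(1)]
      = (1/12)[(3) + (-3) + (0) + (0)] = 0/12 = 0
  <chi_4*chi_2, chi_2> = (1/12)[1*(3)*conj(1) + 3*(-1)*conj(1) + 4*(0)*conj(exp(2*I*pi/3)) + 4*(0)*conj(exp(-2*I*pi/3))]
      = (1/12)[(3) + (-3) + (0) + (0)] = 0/12 = 0
  <chi_4*chi_2, chi_3> = (1/12)[1*(3)*conj(1) + 3*(-1)*conj(1) + 4*(0)*conj(exp(-2*I*pi/3)) + 4*(0)*conj(exp(2*I*pi/3))]
      = (1/12)[(3) + (-3) + (0) + (0)] = 0/12 = 0
  <chi_4*chi_2, chi_4> = (1/12)[1*(3)*conj(3) + 3*(-1)*conj(-1) + 4*(0)*conj(0) + 4*(0)*conj(0)]
      = (1/12)[(9) + (3) + (0) + (0)] = 12/12 = 1
(Exp terms are combined using exp(i*s)*conj(exp(i*t)) = exp(i*(s-t)), and sums of them are collapsed using the identity that for every m > 1 the m distinct m-th roots of unity sum to 0, e.g. 1 + exp(2*I*pi/3) + exp(-2*I*pi/3) = 0.)
Hence the multiplicities are chi_4: 1. Dimension check: dim(chi_4)*dim(chi_2) = 3*1 = 3 and sum (mult * dim) = 1*3 = 3.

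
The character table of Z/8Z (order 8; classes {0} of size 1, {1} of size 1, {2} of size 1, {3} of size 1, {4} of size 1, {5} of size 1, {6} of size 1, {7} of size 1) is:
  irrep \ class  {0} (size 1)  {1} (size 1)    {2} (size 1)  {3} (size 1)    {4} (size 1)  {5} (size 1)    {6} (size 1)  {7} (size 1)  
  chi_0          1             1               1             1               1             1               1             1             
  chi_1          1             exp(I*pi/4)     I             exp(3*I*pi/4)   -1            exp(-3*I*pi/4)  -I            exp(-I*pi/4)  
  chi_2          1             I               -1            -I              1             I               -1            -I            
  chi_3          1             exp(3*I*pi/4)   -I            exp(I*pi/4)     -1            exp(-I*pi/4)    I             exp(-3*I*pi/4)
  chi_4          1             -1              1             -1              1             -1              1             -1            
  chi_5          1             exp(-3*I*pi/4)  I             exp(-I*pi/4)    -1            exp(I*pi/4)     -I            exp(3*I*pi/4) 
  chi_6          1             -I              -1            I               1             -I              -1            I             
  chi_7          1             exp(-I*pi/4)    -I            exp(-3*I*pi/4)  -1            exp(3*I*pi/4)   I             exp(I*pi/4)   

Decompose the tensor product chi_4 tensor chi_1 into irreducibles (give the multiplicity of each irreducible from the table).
chi_4 tensor chi_1 = chi_5 (all other irreducibles have multiplicity 0).

Explanation: The character of a tensor product is the pointwise product (chi_4 * chi_1)(C) = chi_4(C) * chi_1(C):
  {0}: (1)*(1), {1}: (-1)*(exp(I*pi/4)), {2}: (1)*(I), {3}: (-1)*(exp(3*I*pi/4)), {4}: (1)*(-1), {5}: (-1)*(exp(-3*I*pi/4)), {6}: (1)*(-I), {7}: (-1)*(exp(-I*pi/4))
so (chi_4 * chi_1) takes values
  {0} -> 1, {1} -> -exp(I*pi/4), {2} -> I, {3} -> -exp(3*I*pi/4), {4} -> -1, {5} -> -exp(-3*I*pi/4), {6} -> -I, {7} -> -exp(-I*pi/4).
Now take the inner product of this character with each irreducible chi from the table, <chi_4*chi_1, chi> = (1/8) sum_C |C| (chi_4*chi_1)(C) conj(chi(C)):
  <chi_4*chi_1, chi_0> = (1/8)[1*(1)*conj(1) + 1*(-exp(I*pi/4))*conj(1) + 1*(I)*conj(1) + 1*(-exp(3*I*pi/4))*conj(1) + 1*(-1)*conj(1) + 1*(-exp(-3*I*pi/4))*conj(1) + 1*(-I)*conj(1) + 1*(-exp(-I*pi/4))*conj(1)]
      = (1/8)[(1) + (-exp(I*pi/4)) + (I) + (-exp(3*I*pi/4)) + (-1) + (-exp(-3*I*pi/4)) + (-I) + (-exp(-I*pi/4))] = 0/8 = 0
  <chi_4*chi_1, chi_1> = (1/8)[1*(1)*conj(1) + 1*(-exp(I*pi/4))*conj(exp(I*pi/4)) + 1*(I)*conj(I) + 1*(-exp(3*I*pi/4))*conj(exp(3*I*pi/4)) + 1*(-1)*conj(-1) + 1*(-exp(-3*I*pi/4))*conj(exp(-3*I*pi/4)) + 1*(-I)*conj(-I) + 1*(-exp(-I*pi/4))*conj(exp(-I*pi/4))]
      = (1/8)[(1) + (-1) + (1) + (-1) + (1) + (-1) + (1) + (-1)] = 0/8 = 0
  <chi_4*chi_1, chi_2> = (1/8)[1*(1)*conj(1) + 1*(-exp(I*pi/4))*conj(I) + 1*(I)*conj(-1) + 1*(-exp(3*I*pi/4))*conj(-I) + 1*(-1)*conj(1) + 1*(-exp(-3*I*pi/4))*conj(I) + 1*(-I)*conj(-1) + 1*(-exp(-I*pi/4))*conj(-I)]
      = (1/8)[(1) + (exp(3*I*pi/4)) + (-I) + (-exp(-3*I*pi/4)) + (-1) + (exp(-I*pi/4)) + (I) + (-exp(I*pi/4))] = 0/8 = 0
  <chi_4*chi_1, chi_3> = (1/8)[1*(1)*conj(1) + 1*(-exp(I*pi/4))*conj(exp(3*I*pi/4)) + 1*(I)*conj(-I) + 1*(-exp(3*I*pi/4))*conj(exp(I*pi/4)) + 1*(-1)*conj(-1) + 1*(-exp(-3*I*pi/4))*conj(exp(-I*pi/4)) + 1*(-I)*conj(I) + 1*(-exp(-I*pi/4))*conj(exp(-3*I*pi/4))]
      = (1/8)[(1) + (I) + (-1) + (-I) + (1) + (I) + (-1) + (-I)] = 0/8 = 0
  <chi_4*chi_1, chi_4> = (1/8)[1*(1)*conj(1) + 1*(-exp(I*pi/4))*conj(-1) + 1*(I)*conj(1) + 1*(-exp(3*I*pi/4))*conj(-1) + 1*(-1)*conj(1) + 1*(-exp(-3*I*pi/4))*conj(-1) + 1*(-I)*conj(1) + 1*(-exp(-I*pi/4))*conj(-1)]
      = (1/8)[(1) + (exp(I*pi/4)) + (I) + (exp(3*I*pi/4)) + (-1) + (exp(-3*I*pi/4)) + (-I) + (exp(-I*pi/4))] = 0/8 = 0
  <chi_4*chi_1, chi_5> = (1/8)[1*(1)*conj(1) + 1*(-exp(I*pi/4))*conj(exp(-3*I*pi/4)) + 1*(I)*conj(I) + 1*(-exp(3*I*pi/4))*conj(exp(-I*pi/4)) + 1*(-1)*conj(-1) + 1*(-exp(-3*I*pi/4))*conj(exp(I*pi/4)) + 1*(-I)*conj(-I) + 1*(-exp(-I*pi/4))*conj(exp(3*I*pi/4))]
      = (1/8)[(1) + (1) + (1) + (1) + (1) + (1) + (1) + (1)] = 8/8 = 1
  <chi_4*chi_1, chi_6> = (1/8)[1*(1)*conj(1) + 1*(-exp(I*pi/4))*conj(-I) + 1*(I)*conj(-1) + 1*(-exp(3*I*pi/4))*conj(I) + 1*(-1)*conj(1) + 1*(-exp(-3*I*pi/4))*conj(-I) + 1*(-I)*conj(-1) + 1*(-exp(-I*pi/4))*conj(I)]
      = (1/8)[(1) + (-exp(3*I*pi/4)) + (-I) + (exp(-3*I*pi/4)) + (-1) + (-exp(-I*pi/4)) + (I) + (exp(I*pi/4))] = 0/8 = 0
  <chi_4*chi_1, chi_7> = (1/8)[1*(1)*conj(1) + 1*(-exp(I*pi/4))*conj(exp(-I*pi/4)) + 1*(I)*conj(-I) + 1*(-exp(3*I*pi/4))*conj(exp(-3*I*pi/4)) + 1*(-1)*conj(-1) + 1*(-exp(-3*I*pi/4))*conj(exp(3*I*pi/4)) + 1*(-I)*conj(I) + 1*(-exp(-I*pi/4))*conj(exp(I*pi/4))]
      = (1/8)[(1) + (-I) + (-1) + (I) + (1) + (-I) + (-1) + (I)] = 0/8 = 0
(Exp terms are combined using exp(i*s)*conj(exp(i*t)) = exp(i*(s-t)), and sums of them are collapsed using the identity that for every m > 1 the m distinct m-th roots of unity sum to 0, e.g. 1 + exp(2*I*pi/3) + exp(-2*I*pi/3) = 0.)
Hence the multiplicities are chi_5: 1. Dimension check: dim(chi_4)*dim(chi_1) = 1*1 = 1 and sum (mult * dim) = 1*1 = 1.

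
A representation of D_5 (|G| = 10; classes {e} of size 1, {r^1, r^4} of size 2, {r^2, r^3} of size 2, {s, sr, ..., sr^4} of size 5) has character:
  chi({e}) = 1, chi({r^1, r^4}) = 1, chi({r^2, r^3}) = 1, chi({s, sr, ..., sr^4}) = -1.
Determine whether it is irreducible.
Irreducible: <chi, chi> = 1.

Proof sketch: <chi, chi> = (1/|G|) sum_C |C| * |chi(C)|^2 = (1/10)[1*|1|^2 + 2*|1|^2 + 2*|1|^2 + 5*|-1|^2]
  = (1/10)[(1) + (2) + (2) + (5)] = 10/10 = 1.
A character is irreducible iff <chi, chi> = 1, so this representation is irreducible.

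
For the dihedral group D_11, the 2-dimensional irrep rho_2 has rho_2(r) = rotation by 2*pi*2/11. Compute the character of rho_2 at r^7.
chi_{rho_2}(r^7) = 2*cos(2*pi*2*7/11) = -2*cos(5*pi/11)

Why: rho_2(r^7) is rotation by angle 2*pi*2*7/11, whose trace is 2*cos(2*pi*2*7/11) = -2*cos(5*pi/11).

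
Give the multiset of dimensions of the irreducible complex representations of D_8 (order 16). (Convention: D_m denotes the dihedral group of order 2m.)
Dimensions: 1, 1, 1, 1, 2, 2, 2

Reasoning: There are 7 irreducibles (= number of conjugacy classes). Their dimensions d_i satisfy sum d_i^2 = |G| = 16: 1 + 1 + 1 + 1 + 4 + 4 + 4 = 16.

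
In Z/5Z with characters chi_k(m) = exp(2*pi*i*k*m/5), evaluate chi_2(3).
chi_2(3) = zeta_5^6 = exp(2*I*pi/5)

Justification: chi_2(3) = zeta_5^(2*3) = zeta_5^6. Since zeta_5^5 = 1, this equals zeta_5^1 = exp(2*pi*i*1/5) = exp(2*I*pi/5).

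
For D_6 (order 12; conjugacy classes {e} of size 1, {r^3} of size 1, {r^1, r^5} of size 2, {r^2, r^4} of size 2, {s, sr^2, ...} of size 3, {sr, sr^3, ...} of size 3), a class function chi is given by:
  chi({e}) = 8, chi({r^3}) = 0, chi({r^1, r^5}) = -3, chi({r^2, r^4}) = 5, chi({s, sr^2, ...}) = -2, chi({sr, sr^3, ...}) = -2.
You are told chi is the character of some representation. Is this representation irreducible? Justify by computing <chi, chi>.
Not irreducible (reducible): <chi, chi> = 13 > 1.

Proof sketch: <chi, chi> = (1/|G|) sum_C |C| * |chi(C)|^2 = (1/12)[1*|8|^2 + 1*|0|^2 + 2*|-3|^2 + 2*|5|^2 + 3*|-2|^2 + 3*|-2|^2]
  = (1/12)[(64) + (0) + (18) + (50) + (12) + (12)] = 156/12 = 13.
A character is irreducible iff <chi, chi> = 1, so this representation is reducible.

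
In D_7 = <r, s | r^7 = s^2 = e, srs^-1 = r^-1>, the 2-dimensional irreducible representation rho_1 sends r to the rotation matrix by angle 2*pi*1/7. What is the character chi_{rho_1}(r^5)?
chi_{rho_1}(r^5) = 2*cos(2*pi*1*5/7) = -2*cos(3*pi/7)

Derivation: rho_1(r^5) is rotation by angle 2*pi*1*5/7, whose trace is 2*cos(2*pi*1*5/7) = -2*cos(3*pi/7).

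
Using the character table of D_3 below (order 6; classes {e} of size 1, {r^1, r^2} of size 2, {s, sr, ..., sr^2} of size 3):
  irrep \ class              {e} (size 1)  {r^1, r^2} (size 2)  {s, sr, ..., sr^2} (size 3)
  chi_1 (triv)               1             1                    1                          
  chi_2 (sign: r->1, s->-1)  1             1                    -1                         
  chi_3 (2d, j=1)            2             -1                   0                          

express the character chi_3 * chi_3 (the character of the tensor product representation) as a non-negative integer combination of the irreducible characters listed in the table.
chi_3 tensor chi_3 = chi_1 + chi_2 + chi_3 (all other irreducibles have multiplicity 0).

The character of a tensor product is the pointwise product (chi_3 * chi_3)(C) = chi_3(C) * chi_3(C):
  {e}: (2)*(2), {r^1, r^2}: (-1)*(-1), {s, sr, ..., sr^2}: (0)*(0)
so (chi_3 * chi_3) takes values
  {e} -> 4, {r^1, r^2} -> 1, {s, sr, ..., sr^2} -> 0.
Now take the inner product of this character with each irreducible chi from the table, <chi_3*chi_3, chi> = (1/6) sum_C |C| (chi_3*chi_3)(C) conj(chi(C)):
  <chi_3*chi_3, chi_1> = (1/6)[1*(4)*conj(1) + 2*(1)*conj(1) + 3*(0)*conj(1)]
      = (1/6)[(4) + (2) + (0)] = 6/6 = 1
  <chi_3*chi_3, chi_2> = (1/6)[1*(4)*conj(1) + 2*(1)*conj(1) + 3*(0)*conj(-1)]
      = (1/6)[(4) + (2) + (0)] = 6/6 = 1
  <chi_3*chi_3, chi_3> = (1/6)[1*(4)*conj(2) + 2*(1)*conj(-1) + 3*(0)*conj(0)]
      = (1/6)[(8) + (-2) + (0)] = 6/6 = 1
Hence the multiplicities are chi_1: 1, chi_2: 1, chi_3: 1. Dimension check: dim(chi_3)*dim(chi_3) = 2*2 = 4 and sum (mult * dim) = 1*1 + 1*1 + 1*2 = 4.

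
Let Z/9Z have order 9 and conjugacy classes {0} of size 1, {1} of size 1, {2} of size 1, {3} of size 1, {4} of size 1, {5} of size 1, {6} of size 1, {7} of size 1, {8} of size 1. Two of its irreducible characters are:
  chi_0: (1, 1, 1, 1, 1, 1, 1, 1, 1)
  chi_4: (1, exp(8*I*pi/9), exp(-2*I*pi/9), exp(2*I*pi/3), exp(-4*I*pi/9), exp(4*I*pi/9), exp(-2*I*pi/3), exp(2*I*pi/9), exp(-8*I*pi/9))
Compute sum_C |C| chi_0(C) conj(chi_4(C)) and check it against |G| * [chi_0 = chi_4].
Sum = 0; so <chi_0, chi_4> = 0 (distinct irreducibles are orthogonal).

Derivation: Compute term by term over conjugacy classes (|C| * chi_0(C) * conj(chi_4(C))):
  1*(1)*conj(1) + 1*(1)*conj(exp(8*I*pi/9)) + 1*(1)*conj(exp(-2*I*pi/9)) + 1*(1)*conj(exp(2*I*pi/3)) + 1*(1)*conj(exp(-4*I*pi/9)) + 1*(1)*conj(exp(4*I*pi/9)) + 1*(1)*conj(exp(-2*I*pi/3)) + 1*(1)*conj(exp(2*I*pi/9)) + 1*(1)*conj(exp(-8*I*pi/9))
  = (1) + (exp(-8*I*pi/9)) + (exp(2*I*pi/9)) + (exp(-2*I*pi/3)) + (exp(4*I*pi/9)) + (exp(-4*I*pi/9)) + (exp(2*I*pi/3)) + (exp(-2*I*pi/9)) + (exp(8*I*pi/9))
  = 0.
(Exp terms are combined using exp(i*s)*conj(exp(i*t)) = exp(i*(s-t)), and sums of them are collapsed using the identity that for every m > 1 the m distinct m-th roots of unity sum to 0, e.g. 1 + exp(2*I*pi/3) + exp(-2*I*pi/3) = 0.)
Dividing by |G| = 9 gives 0/9 = 0, matching the row-orthogonality relation <chi_0, chi_4> = [chi_0 = chi_4].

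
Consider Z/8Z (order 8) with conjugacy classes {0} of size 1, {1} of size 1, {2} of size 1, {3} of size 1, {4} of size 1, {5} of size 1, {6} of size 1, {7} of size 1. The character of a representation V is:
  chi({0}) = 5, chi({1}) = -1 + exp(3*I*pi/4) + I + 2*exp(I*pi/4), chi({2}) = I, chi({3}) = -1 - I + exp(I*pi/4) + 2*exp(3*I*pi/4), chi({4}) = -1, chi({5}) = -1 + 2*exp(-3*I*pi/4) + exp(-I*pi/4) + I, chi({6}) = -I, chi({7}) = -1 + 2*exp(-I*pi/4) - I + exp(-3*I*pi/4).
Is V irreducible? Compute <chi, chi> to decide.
Not irreducible (reducible): <chi, chi> = 7 > 1.

Explanation: <chi, chi> = (1/|G|) sum_C |C| * |chi(C)|^2 = (1/8)[1*|5|^2 + 1*|-1 + exp(3*I*pi/4) + I + 2*exp(I*pi/4)|^2 + 1*|I|^2 + 1*|-1 - I + exp(I*pi/4) + 2*exp(3*I*pi/4)|^2 + 1*|-1|^2 + 1*|-1 + 2*exp(-3*I*pi/4) + exp(-I*pi/4) + I|^2 + 1*|-I|^2 + 1*|-1 + 2*exp(-I*pi/4) - I + exp(-3*I*pi/4)|^2]
  = (1/8)[(25) + (7 - 3*exp(3*I*pi/4) - exp(-I*pi/4) - 2*exp(-3*I*pi/4)) + (1) + (7 - 2*exp(I*pi/4) - exp(3*I*pi/4) - 3*exp(-I*pi/4)) + (1) + (7 - 2*exp(I*pi/4) - exp(3*I*pi/4) - 3*exp(-I*pi/4)) + (1) + (7 - 3*exp(3*I*pi/4) - exp(-I*pi/4) - 2*exp(-3*I*pi/4))] = 56/8 = 7.
(Exp terms are combined using exp(i*s)*conj(exp(i*t)) = exp(i*(s-t)), and sums of them are collapsed using the identity that for every m > 1 the m distinct m-th roots of unity sum to 0, e.g. 1 + exp(2*I*pi/3) + exp(-2*I*pi/3) = 0.)
A character is irreducible iff <chi, chi> = 1, so this representation is reducible.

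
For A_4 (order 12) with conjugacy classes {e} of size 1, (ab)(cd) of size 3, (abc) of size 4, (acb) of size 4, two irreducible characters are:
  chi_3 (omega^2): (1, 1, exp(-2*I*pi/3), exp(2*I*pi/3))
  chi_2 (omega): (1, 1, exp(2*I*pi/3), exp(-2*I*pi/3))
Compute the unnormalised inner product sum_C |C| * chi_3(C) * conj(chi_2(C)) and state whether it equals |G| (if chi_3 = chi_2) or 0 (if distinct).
Sum = 0; so <chi_3, chi_2> = 0 (distinct irreducibles are orthogonal).

Reasoning: Compute term by term over conjugacy classes (|C| * chi_3(C) * conj(chi_2(C))):
  1*(1)*conj(1) + 3*(1)*conj(1) + 4*(exp(-2*I*pi/3))*conj(exp(2*I*pi/3)) + 4*(exp(2*I*pi/3))*conj(exp(-2*I*pi/3))
  = (1) + (3) + (4*exp(2*I*pi/3)) + (4*exp(-2*I*pi/3))
  = 0.
(Exp terms are combined using exp(i*s)*conj(exp(i*t)) = exp(i*(s-t)), and sums of them are collapsed using the identity that for every m > 1 the m distinct m-th roots of unity sum to 0, e.g. 1 + exp(2*I*pi/3) + exp(-2*I*pi/3) = 0.)
Dividing by |G| = 12 gives 0/12 = 0, matching the row-orthogonality relation <chi_3, chi_2> = [chi_3 = chi_2].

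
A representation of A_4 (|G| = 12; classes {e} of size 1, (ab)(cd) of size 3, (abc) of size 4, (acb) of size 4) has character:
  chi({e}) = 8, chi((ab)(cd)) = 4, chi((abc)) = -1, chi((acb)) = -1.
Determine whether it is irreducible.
Not irreducible (reducible): <chi, chi> = 10 > 1.

<chi, chi> = (1/|G|) sum_C |C| * |chi(C)|^2 = (1/12)[1*|8|^2 + 3*|4|^2 + 4*|-1|^2 + 4*|-1|^2]
  = (1/12)[(64) + (48) + (4) + (4)] = 120/12 = 10.
(Exp terms are combined using exp(i*s)*conj(exp(i*t)) = exp(i*(s-t)), and sums of them are collapsed using the identity that for every m > 1 the m distinct m-th roots of unity sum to 0, e.g. 1 + exp(2*I*pi/3) + exp(-2*I*pi/3) = 0.)
A character is irreducible iff <chi, chi> = 1, so this representation is reducible.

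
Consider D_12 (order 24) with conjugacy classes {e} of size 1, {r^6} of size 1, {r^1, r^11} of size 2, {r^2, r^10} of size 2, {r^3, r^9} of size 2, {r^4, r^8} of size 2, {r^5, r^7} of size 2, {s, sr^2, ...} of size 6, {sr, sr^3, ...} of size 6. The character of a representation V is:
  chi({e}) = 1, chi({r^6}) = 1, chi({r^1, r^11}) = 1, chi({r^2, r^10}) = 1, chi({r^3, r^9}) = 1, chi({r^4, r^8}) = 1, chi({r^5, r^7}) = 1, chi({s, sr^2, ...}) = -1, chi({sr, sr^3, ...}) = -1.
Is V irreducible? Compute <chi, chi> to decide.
Irreducible: <chi, chi> = 1.

Solution. <chi, chi> = (1/|G|) sum_C |C| * |chi(C)|^2 = (1/24)[1*|1|^2 + 1*|1|^2 + 2*|1|^2 + 2*|1|^2 + 2*|1|^2 + 2*|1|^2 + 2*|1|^2 + 6*|-1|^2 + 6*|-1|^2]
  = (1/24)[(1) + (1) + (2) + (2) + (2) + (2) + (2) + (6) + (6)] = 24/24 = 1.
A character is irreducible iff <chi, chi> = 1, so this representation is irreducible.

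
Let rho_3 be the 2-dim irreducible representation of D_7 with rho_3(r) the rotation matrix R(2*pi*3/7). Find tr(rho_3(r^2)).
chi_{rho_3}(r^2) = 2*cos(2*pi*3*2/7) = 2*cos(2*pi/7)

Details: rho_3(r^2) is rotation by angle 2*pi*3*2/7, whose trace is 2*cos(2*pi*3*2/7) = 2*cos(2*pi/7).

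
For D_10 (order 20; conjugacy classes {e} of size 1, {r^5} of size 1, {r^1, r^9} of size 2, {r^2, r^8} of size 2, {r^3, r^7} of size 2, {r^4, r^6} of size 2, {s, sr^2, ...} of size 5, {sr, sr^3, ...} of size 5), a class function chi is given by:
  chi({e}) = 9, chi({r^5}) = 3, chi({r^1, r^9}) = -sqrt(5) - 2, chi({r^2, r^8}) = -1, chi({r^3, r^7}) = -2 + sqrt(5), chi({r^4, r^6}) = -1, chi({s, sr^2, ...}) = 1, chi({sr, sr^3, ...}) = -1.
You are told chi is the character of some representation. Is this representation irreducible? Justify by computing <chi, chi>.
Not irreducible (reducible): <chi, chi> = 7 > 1.

Justification: <chi, chi> = (1/|G|) sum_C |C| * |chi(C)|^2 = (1/20)[1*|9|^2 + 1*|3|^2 + 2*|-sqrt(5) - 2|^2 + 2*|-1|^2 + 2*|-2 + sqrt(5)|^2 + 2*|-1|^2 + 5*|1|^2 + 5*|-1|^2]
  = (1/20)[(81) + (9) + (8*sqrt(5) + 18) + (2) + (18 - 8*sqrt(5)) + (2) + (5) + (5)] = 140/20 = 7.
A character is irreducible iff <chi, chi> = 1, so this representation is reducible.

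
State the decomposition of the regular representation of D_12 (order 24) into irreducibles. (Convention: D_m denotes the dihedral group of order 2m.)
Each irreducible V_i of dimension d_i appears with multiplicity d_i, i.e. rho_reg = (direct sum over all irreducibles V_i) d_i V_i. The irreducible dimensions for D_12 are 1, 1, 1, 1, 2, 2, 2, 2, 2: 4 irreducibles of dimension 1, each with multiplicity 1; 5 irreducibles of dimension 2, each with multiplicity 2. Total dimension 4*1*1 + 5*2*2 = 24 = |G|.

Solution. General theorem: in the regular representation of a finite group G, each irreducible appears with multiplicity equal to its dimension. Check: dim(rho_reg) = sum d_i^2 = 1 + 1 + 1 + 1 + 4 + 4 + 4 + 4 + 4 = 24 = |G|.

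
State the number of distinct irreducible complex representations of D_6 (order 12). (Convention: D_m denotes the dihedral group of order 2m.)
6

Why: The number of irreducible complex representations of a finite group equals its number of conjugacy classes. D_6 has 6 conjugacy classes (n/2 + 3 for n even), so D_6 (order 12) has exactly 6 irreducible complex representations.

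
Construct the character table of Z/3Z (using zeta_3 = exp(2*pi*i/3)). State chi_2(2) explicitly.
Character table of Z/3Z (irreps indexed chi_0,...,chi_2 with chi_k(m) = zeta_3^(k*m), zeta_3 = exp(2*pi*i/3)):
  irrep \ class  {0} (size 1)  {1} (size 1)    {2} (size 1)  
  chi_0          1             1               1             
  chi_1          1             exp(2*I*pi/3)   exp(-2*I*pi/3)
  chi_2          1             exp(-2*I*pi/3)  exp(2*I*pi/3) 

Spot check: chi_2(2) = zeta_3^(2*2) = zeta_3^4 = exp(2*I*pi/3).

Argument: Z/3Z is abelian, so all 3 irreducible complex representations are 1-dimensional. They are given by chi_k(m) = zeta_3^(k*m) for k = 0,...,2. Row orthogonality: sum_m chi_k(m) conj(chi_l(m)) = 3 * [k = l].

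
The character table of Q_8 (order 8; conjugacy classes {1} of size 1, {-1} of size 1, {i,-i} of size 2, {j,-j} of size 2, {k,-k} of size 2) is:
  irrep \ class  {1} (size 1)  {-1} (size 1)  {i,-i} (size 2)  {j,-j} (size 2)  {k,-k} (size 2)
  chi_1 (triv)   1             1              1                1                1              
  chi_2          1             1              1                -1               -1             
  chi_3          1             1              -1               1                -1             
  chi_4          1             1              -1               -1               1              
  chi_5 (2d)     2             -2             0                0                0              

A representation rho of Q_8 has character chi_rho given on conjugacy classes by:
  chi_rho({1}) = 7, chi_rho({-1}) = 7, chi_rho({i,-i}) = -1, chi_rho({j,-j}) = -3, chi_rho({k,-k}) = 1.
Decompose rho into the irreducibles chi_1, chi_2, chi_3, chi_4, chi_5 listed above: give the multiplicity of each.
Multiplicities: chi_1: 1, chi_2: 2, chi_3: 1, chi_4: 3, chi_5: 0.

Why: Use <chi_rho, chi> = (1/|G|) sum_C |C| * chi_rho(C) * conj(chi(C)) with |G| = 8 for each irreducible chi in the table:
  <chi_rho, chi_1> = (1/8)[1*(7)*conj(1) + 1*(7)*conj(1) + 2*(-1)*conj(1) + 2*(-3)*conj(1) + 2*(1)*conj(1)]
      = (1/8)[(7) + (7) + (-2) + (-6) + (2)] = 8/8 = 1
  <chi_rho, chi_2> = (1/8)[1*(7)*conj(1) + 1*(7)*conj(1) + 2*(-1)*conj(1) + 2*(-3)*conj(-1) + 2*(1)*conj(-1)]
      = (1/8)[(7) + (7) + (-2) + (6) + (-2)] = 16/8 = 2
  <chi_rho, chi_3> = (1/8)[1*(7)*conj(1) + 1*(7)*conj(1) + 2*(-1)*conj(-1) + 2*(-3)*conj(1) + 2*(1)*conj(-1)]
      = (1/8)[(7) + (7) + (2) + (-6) + (-2)] = 8/8 = 1
  <chi_rho, chi_4> = (1/8)[1*(7)*conj(1) + 1*(7)*conj(1) + 2*(-1)*conj(-1) + 2*(-3)*conj(-1) + 2*(1)*conj(1)]
      = (1/8)[(7) + (7) + (2) + (6) + (2)] = 24/8 = 3
  <chi_rho, chi_5> = (1/8)[1*(7)*conj(2) + 1*(7)*conj(-2) + 2*(-1)*conj(0) + 2*(-3)*conj(0) + 2*(1)*conj(0)]
      = (1/8)[(14) + (-14) + (0) + (0) + (0)] = 0/8 = 0
Dimension check: dim(rho) = sum (mult * dim) = 1*1 + 2*1 + 1*1 + 3*1 + 0*2 = 7 = chi_rho(e) = 7.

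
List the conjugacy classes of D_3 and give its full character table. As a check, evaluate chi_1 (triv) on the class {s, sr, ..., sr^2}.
Conjugacy classes: {e} of size 1, {r^1, r^2} of size 2, {s, sr, ..., sr^2} of size 3.
Character table:
  irrep \ class              {e} (size 1)  {r^1, r^2} (size 2)  {s, sr, ..., sr^2} (size 3)
  chi_1 (triv)               1             1                    1                          
  chi_2 (sign: r->1, s->-1)  1             1                    -1                         
  chi_3 (2d, j=1)            2             -1                   0                          

Spot check: chi_1 (triv) on {s, sr, ..., sr^2} = 1.

Justification: D_3 has order 2*3 = 6 with 3 conjugacy classes, hence 3 irreducibles. Sum of squared dims 1 + 1 + 4 = 6 = |G|. Linear characters come from the abelianisation; the 2-dimensional irreps have character r^k -> 2*cos(2*pi*j*k/3), reflections -> 0.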